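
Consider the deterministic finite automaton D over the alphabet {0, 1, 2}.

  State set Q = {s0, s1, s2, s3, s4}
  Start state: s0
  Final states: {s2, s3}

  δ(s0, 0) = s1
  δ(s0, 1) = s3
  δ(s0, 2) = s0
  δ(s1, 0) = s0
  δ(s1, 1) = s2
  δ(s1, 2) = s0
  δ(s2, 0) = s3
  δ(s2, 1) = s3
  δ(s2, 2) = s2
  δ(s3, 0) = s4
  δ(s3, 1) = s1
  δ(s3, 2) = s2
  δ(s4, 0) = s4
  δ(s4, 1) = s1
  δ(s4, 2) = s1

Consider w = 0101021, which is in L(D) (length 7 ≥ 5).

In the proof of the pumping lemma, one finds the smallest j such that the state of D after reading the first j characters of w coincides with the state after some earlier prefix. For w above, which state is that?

Run of D on w = 0 1 0 1 0 2 1:
  step 0: s0  (start)
  step 1: s1  (read 0: s0→s1)
  step 2: s2  (read 1: s1→s2)
  step 3: s3  (read 0: s2→s3)
  step 4: s1  (read 1: s3→s1)   ← first repeat (s1 seen earlier)
  step 5: s0  (read 0: s1→s0)
  step 6: s0  (read 2: s0→s0)
  step 7: s3  (read 1: s0→s3)

The earliest repeat is at step j = 4: D is in s1, which it already visited at step i = 1.
With |Q| = 5, pigeonhole forces a state repeat no later than step 5; the substring read between the first and second visits to that state can be pumped.

s1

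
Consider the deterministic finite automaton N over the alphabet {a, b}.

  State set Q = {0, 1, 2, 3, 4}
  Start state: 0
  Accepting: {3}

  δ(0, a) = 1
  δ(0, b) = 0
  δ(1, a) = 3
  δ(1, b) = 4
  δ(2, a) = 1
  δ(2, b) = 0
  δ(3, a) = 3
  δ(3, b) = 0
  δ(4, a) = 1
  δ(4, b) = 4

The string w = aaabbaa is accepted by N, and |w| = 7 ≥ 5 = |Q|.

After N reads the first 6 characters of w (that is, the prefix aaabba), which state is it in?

State sequence: 0 -a-> 1 -a-> 3 -a-> 3 -b-> 0 -b-> 0 -a-> 1

After reading 6 characters, N is in state 1.

1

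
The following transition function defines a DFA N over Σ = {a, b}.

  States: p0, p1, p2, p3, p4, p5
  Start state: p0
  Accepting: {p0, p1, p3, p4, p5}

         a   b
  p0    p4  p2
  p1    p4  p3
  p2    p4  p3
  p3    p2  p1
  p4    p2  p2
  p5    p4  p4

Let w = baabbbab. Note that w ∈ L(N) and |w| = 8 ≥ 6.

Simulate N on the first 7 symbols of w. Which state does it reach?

p2

State sequence: p0 -b-> p2 -a-> p4 -a-> p2 -b-> p3 -b-> p1 -b-> p3 -a-> p2

After reading 7 characters, N is in state p2.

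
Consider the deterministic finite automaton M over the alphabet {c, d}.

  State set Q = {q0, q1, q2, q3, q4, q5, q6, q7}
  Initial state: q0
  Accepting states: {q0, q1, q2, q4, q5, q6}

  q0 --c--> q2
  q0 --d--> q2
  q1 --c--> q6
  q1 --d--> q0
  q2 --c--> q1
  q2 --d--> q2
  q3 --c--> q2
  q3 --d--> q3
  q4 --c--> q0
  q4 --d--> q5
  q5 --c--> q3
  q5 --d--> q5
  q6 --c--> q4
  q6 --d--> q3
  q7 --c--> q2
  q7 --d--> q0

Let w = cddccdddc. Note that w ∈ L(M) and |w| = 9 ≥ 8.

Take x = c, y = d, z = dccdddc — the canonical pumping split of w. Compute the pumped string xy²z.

cdddccdddc

xy^2z = c·d·d·dccdddc = cdddccdddc.
Reading y = d takes M from q2 back to q2, so after x·y·y the machine is still in q2, and z then leads to the accepting state q2. Hence cdddccdddc ∈ L(M).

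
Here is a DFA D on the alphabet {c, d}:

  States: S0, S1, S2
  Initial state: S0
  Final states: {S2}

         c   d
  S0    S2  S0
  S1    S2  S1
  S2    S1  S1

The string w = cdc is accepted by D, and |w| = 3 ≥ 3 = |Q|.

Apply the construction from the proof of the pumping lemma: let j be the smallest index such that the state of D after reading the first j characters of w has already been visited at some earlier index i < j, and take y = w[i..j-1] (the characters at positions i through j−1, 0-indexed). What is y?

State sequence: S0 -c-> S2 -d-> S1 -c-> S2
First repeat at step 3: S2 was already visited.

So i = 1, j = 3, giving x = w[0:1] = c, y = w[1:3] = dc, z = w[3:3] = ε.
Check: |xy| = 3 ≤ 3 and |y| = 2 ≥ 1. Reading y takes D from S2 back to S2, so every xyⁱz is accepted.
Since D has 3 states, any run of length ≥ 3 visits 3+1 states, so by pigeonhole some state repeats within the first 3 steps — that repeat gives the pumpable loop.

dc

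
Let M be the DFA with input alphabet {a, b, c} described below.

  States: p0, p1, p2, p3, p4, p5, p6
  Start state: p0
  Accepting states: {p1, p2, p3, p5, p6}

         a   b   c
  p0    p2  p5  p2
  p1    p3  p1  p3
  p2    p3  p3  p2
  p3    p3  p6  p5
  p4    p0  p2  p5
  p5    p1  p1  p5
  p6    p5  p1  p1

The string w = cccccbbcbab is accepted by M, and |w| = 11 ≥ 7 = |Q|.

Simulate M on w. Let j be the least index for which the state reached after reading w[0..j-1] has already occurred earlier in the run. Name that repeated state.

Run of M on w = c c c c c b b c b a b:
  step 0: p0  (start)
  step 1: p2  (read c: p0→p2)
  step 2: p2  (read c: p2→p2)   ← first repeat (p2 seen earlier)
  step 3: p2  (read c: p2→p2)
  step 4: p2  (read c: p2→p2)
  step 5: p2  (read c: p2→p2)
  step 6: p3  (read b: p2→p3)
  step 7: p6  (read b: p3→p6)
  step 8: p1  (read c: p6→p1)
  step 9: p1  (read b: p1→p1)
  step 10: p3  (read a: p1→p3)
  step 11: p6  (read b: p3→p6)

The earliest repeat is at step j = 2: M is in p2, which it already visited at step i = 1.
With |Q| = 7, pigeonhole forces a state repeat no later than step 7; the substring read between the first and second visits to that state can be pumped.

p2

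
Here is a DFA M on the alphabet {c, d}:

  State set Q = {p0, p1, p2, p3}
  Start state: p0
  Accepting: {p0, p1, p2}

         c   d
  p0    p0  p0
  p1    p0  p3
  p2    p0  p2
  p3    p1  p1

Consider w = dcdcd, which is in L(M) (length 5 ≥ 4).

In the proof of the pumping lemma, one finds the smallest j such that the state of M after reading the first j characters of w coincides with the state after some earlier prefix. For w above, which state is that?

State sequence: p0 -d-> p0 -c-> p0 -d-> p0 -c-> p0 -d-> p0
First repeat at step 1: p0 was already visited.

The earliest repeat is at step j = 1: M is in p0, which it already visited at step i = 0.

p0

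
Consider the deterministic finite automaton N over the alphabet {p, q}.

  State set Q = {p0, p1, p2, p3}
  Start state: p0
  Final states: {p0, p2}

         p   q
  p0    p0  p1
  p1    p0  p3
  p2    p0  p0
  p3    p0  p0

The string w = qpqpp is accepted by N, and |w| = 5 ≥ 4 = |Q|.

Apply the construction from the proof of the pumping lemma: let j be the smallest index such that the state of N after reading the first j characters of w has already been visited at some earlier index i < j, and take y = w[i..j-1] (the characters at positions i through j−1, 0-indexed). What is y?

State sequence: p0 -q-> p1 -p-> p0 -q-> p1 -p-> p0 -p-> p0
First repeat at step 2: p0 was already visited.

So i = 0, j = 2, giving x = w[0:0] = ε, y = w[0:2] = qp, z = w[2:5] = qpp.
Check: |xy| = 2 ≤ 4 and |y| = 2 ≥ 1. Reading y takes N from p0 back to p0, so every xyⁱz is accepted.
Since N has 4 states, any run of length ≥ 4 visits 4+1 states, so by pigeonhole some state repeats within the first 4 steps — that repeat gives the pumpable loop.

qp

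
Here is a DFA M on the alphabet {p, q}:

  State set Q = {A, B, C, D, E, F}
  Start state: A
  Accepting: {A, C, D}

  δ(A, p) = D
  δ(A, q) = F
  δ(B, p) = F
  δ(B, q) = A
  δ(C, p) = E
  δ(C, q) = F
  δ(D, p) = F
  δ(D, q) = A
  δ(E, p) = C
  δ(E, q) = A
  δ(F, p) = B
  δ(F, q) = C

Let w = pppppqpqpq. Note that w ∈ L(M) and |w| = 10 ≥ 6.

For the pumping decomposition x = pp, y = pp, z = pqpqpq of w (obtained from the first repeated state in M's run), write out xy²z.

pppppppqpqpq

xy^2z = pp·pp·pp·pqpqpq = pppppppqpqpq.
Reading y = pp takes M from F back to F, so after x·y·y the machine is still in F, and z then leads to the accepting state A. Hence pppppppqpqpq ∈ L(M).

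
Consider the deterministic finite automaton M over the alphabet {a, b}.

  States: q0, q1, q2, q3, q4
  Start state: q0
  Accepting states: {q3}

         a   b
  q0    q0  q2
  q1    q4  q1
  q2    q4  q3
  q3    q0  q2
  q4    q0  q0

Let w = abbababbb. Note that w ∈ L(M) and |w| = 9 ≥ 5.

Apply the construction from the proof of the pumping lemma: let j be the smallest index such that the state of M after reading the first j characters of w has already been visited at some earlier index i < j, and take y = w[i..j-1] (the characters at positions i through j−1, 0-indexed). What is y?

Run of M on w = a b b a b a b b b:
  step 0: q0  (start)
  step 1: q0  (read a: q0→q0)   ← first repeat (q0 seen earlier)
  step 2: q2  (read b: q0→q2)
  step 3: q3  (read b: q2→q3)
  step 4: q0  (read a: q3→q0)
  step 5: q2  (read b: q0→q2)
  step 6: q4  (read a: q2→q4)
  step 7: q0  (read b: q4→q0)
  step 8: q2  (read b: q0→q2)
  step 9: q3  (read b: q2→q3)

So i = 0, j = 1, giving x = w[0:0] = ε, y = w[0:1] = a, z = w[1:9] = bbababbb.
Check: |xy| = 1 ≤ 5 and |y| = 1 ≥ 1. Reading y takes M from q0 back to q0, so every xyⁱz is accepted.

a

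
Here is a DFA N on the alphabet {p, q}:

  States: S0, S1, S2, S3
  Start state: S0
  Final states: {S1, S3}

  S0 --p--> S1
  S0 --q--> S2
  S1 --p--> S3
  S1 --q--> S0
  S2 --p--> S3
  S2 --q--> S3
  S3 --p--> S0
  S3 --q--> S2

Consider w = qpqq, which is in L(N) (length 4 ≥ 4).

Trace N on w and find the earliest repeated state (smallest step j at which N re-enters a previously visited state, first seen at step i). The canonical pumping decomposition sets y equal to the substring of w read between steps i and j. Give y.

pq

State sequence: S0 -q-> S2 -p-> S3 -q-> S2 -q-> S3
First repeat at step 3: S2 was already visited.

So i = 1, j = 3, giving x = w[0:1] = q, y = w[1:3] = pq, z = w[3:4] = q.
Check: |xy| = 3 ≤ 4 and |y| = 2 ≥ 1. Reading y takes N from S2 back to S2, so every xyⁱz is accepted.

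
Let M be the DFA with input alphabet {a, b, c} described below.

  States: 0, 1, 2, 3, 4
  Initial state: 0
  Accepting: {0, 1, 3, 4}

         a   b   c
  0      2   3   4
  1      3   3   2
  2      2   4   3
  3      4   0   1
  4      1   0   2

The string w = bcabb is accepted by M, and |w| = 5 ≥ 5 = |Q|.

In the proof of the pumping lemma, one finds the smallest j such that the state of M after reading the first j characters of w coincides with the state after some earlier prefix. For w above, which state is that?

State sequence: 0 -b-> 3 -c-> 1 -a-> 3 -b-> 0 -b-> 3
First repeat at step 3: 3 was already visited.

The earliest repeat is at step j = 3: M is in 3, which it already visited at step i = 1.
The DFA has 5 states, so the proof of the pumping lemma guarantees a repeated state among the first 5+1 visited; the segment between the two visits is the pumpable y.

3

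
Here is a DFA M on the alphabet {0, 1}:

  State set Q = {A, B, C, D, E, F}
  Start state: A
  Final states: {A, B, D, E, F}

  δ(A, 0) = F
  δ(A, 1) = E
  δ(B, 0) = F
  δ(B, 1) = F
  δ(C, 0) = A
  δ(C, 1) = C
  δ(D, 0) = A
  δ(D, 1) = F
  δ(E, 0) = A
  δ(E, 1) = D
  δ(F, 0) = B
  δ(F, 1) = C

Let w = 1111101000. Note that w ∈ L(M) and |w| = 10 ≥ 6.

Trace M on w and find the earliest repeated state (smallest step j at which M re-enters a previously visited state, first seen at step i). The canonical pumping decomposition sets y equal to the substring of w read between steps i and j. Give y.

1

State sequence: A -1-> E -1-> D -1-> F -1-> C -1-> C -0-> A -1-> E -0-> A -0-> F -0-> B
First repeat at step 5: C was already visited.

So i = 4, j = 5, giving x = w[0:4] = 1111, y = w[4:5] = 1, z = w[5:10] = 01000.
Check: |xy| = 5 ≤ 6 and |y| = 1 ≥ 1. Reading y takes M from C back to C, so every xyⁱz is accepted.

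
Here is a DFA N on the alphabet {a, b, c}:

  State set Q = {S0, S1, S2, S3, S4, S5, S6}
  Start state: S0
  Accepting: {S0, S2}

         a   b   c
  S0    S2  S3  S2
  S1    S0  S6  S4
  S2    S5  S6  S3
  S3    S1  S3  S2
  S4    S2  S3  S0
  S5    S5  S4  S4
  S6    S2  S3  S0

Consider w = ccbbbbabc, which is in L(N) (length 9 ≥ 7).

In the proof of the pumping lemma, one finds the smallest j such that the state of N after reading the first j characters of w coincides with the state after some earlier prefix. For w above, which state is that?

S3

State sequence: S0 -c-> S2 -c-> S3 -b-> S3 -b-> S3 -b-> S3 -b-> S3 -a-> S1 -b-> S6 -c-> S0
First repeat at step 3: S3 was already visited.

The earliest repeat is at step j = 3: N is in S3, which it already visited at step i = 2.
Since N has 7 states, any run of length ≥ 7 visits 7+1 states, so by pigeonhole some state repeats within the first 7 steps — that repeat gives the pumpable loop.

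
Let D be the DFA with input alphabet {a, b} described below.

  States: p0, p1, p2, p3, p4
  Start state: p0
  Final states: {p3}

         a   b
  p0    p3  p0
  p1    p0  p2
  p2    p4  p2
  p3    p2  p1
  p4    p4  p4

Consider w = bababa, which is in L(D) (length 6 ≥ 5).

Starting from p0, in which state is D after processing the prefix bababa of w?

p3

State sequence: p0 -b-> p0 -a-> p3 -b-> p1 -a-> p0 -b-> p0 -a-> p3

After reading 6 characters, D is in state p3.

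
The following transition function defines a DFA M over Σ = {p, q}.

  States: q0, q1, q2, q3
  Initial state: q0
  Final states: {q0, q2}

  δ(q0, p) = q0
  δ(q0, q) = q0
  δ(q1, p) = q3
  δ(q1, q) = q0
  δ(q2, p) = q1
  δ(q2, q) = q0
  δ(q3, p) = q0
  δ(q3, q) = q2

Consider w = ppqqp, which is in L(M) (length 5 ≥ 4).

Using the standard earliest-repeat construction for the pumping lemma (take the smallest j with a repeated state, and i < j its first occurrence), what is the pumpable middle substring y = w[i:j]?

Run of M on w = p p q q p:
  step 0: q0  (start)
  step 1: q0  (read p: q0→q0)   ← first repeat (q0 seen earlier)
  step 2: q0  (read p: q0→q0)
  step 3: q0  (read q: q0→q0)
  step 4: q0  (read q: q0→q0)
  step 5: q0  (read p: q0→q0)

So i = 0, j = 1, giving x = w[0:0] = ε, y = w[0:1] = p, z = w[1:5] = pqqp.
Check: |xy| = 1 ≤ 4 and |y| = 1 ≥ 1. Reading y takes M from q0 back to q0, so every xyⁱz is accepted.
With |Q| = 4, pigeonhole forces a state repeat no later than step 4; the substring read between the first and second visits to that state can be pumped.

p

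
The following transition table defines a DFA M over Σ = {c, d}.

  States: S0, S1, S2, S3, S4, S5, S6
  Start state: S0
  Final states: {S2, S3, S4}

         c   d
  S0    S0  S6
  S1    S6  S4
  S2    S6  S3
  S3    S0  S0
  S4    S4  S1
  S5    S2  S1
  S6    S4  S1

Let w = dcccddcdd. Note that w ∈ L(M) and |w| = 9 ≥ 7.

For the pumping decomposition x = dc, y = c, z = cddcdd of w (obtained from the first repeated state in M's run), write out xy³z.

xy^3z = dc·c·c·c·cddcdd = dcccccddcdd.
Reading y = c takes M from S4 back to S4, so after x·y·y·y the machine is still in S4, and z then leads to the accepting state S4. Hence dcccccddcdd ∈ L(M).

dcccccddcdd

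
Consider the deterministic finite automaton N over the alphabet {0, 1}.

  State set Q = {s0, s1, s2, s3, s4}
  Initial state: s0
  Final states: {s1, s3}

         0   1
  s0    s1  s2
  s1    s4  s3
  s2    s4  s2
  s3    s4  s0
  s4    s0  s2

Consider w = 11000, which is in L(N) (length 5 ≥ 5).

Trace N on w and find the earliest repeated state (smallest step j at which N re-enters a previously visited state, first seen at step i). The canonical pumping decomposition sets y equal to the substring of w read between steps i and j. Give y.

Run of N on w = 1 1 0 0 0:
  step 0: s0  (start)
  step 1: s2  (read 1: s0→s2)
  step 2: s2  (read 1: s2→s2)   ← first repeat (s2 seen earlier)
  step 3: s4  (read 0: s2→s4)
  step 4: s0  (read 0: s4→s0)
  step 5: s1  (read 0: s0→s1)

So i = 1, j = 2, giving x = w[0:1] = 1, y = w[1:2] = 1, z = w[2:5] = 000.
Check: |xy| = 2 ≤ 5 and |y| = 1 ≥ 1. Reading y takes N from s2 back to s2, so every xyⁱz is accepted.
Since N has 5 states, any run of length ≥ 5 visits 5+1 states, so by pigeonhole some state repeats within the first 5 steps — that repeat gives the pumpable loop.

1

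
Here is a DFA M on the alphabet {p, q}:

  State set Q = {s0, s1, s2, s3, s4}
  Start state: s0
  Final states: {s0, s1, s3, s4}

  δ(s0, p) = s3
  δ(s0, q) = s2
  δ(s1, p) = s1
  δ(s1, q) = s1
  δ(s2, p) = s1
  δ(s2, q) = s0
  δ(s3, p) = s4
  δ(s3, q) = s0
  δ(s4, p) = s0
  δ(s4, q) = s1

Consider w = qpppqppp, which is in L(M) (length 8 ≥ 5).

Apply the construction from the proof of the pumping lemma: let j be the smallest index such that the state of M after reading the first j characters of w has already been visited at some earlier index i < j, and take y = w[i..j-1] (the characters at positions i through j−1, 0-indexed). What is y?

State sequence: s0 -q-> s2 -p-> s1 -p-> s1 -p-> s1 -q-> s1 -p-> s1 -p-> s1 -p-> s1
First repeat at step 3: s1 was already visited.

So i = 2, j = 3, giving x = w[0:2] = qp, y = w[2:3] = p, z = w[3:8] = pqppp.
Check: |xy| = 3 ≤ 5 and |y| = 1 ≥ 1. Reading y takes M from s1 back to s1, so every xyⁱz is accepted.
The DFA has 5 states, so the proof of the pumping lemma guarantees a repeated state among the first 5+1 visited; the segment between the two visits is the pumpable y.

p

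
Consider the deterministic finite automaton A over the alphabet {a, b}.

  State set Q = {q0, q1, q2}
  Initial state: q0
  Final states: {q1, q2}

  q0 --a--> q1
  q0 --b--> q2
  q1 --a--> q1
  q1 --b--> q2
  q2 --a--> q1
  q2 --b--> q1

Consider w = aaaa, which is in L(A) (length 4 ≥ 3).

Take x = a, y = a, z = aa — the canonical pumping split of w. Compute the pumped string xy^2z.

aaaaa

xy^2z = a·a·a·aa = aaaaa.
Reading y = a takes A from q1 back to q1, so after x·y·y the machine is still in q1, and z then leads to the accepting state q1. Hence aaaaa ∈ L(A).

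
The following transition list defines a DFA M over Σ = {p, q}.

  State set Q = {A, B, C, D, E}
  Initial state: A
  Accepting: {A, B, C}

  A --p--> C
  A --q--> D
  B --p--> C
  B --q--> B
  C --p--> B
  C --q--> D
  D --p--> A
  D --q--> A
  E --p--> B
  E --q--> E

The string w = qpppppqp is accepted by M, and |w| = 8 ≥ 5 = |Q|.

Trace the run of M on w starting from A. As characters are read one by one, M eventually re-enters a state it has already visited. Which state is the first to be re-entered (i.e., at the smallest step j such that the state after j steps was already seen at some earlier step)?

Run of M on w = q p p p p p q p:
  step 0: A  (start)
  step 1: D  (read q: A→D)
  step 2: A  (read p: D→A)   ← first repeat (A seen earlier)
  step 3: C  (read p: A→C)
  step 4: B  (read p: C→B)
  step 5: C  (read p: B→C)
  step 6: B  (read p: C→B)
  step 7: B  (read q: B→B)
  step 8: C  (read p: B→C)

The earliest repeat is at step j = 2: M is in A, which it already visited at step i = 0.
Pumping length from the standard proof: p = 5 (the number of states). The repeated state found above gives |xy| = j ≤ 5 and |y| = j − i ≥ 1.

A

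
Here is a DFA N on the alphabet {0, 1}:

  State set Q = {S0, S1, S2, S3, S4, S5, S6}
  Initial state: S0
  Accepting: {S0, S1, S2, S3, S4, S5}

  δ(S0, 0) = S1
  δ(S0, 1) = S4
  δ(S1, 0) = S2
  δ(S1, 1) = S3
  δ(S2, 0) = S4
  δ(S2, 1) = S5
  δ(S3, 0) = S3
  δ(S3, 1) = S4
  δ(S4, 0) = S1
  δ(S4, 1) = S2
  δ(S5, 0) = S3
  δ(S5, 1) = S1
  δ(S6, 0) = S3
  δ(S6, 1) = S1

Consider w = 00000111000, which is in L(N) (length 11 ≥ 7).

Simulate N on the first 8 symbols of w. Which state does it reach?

State sequence: S0 -0-> S1 -0-> S2 -0-> S4 -0-> S1 -0-> S2 -1-> S5 -1-> S1 -1-> S3

After reading 8 characters, N is in state S3.

S3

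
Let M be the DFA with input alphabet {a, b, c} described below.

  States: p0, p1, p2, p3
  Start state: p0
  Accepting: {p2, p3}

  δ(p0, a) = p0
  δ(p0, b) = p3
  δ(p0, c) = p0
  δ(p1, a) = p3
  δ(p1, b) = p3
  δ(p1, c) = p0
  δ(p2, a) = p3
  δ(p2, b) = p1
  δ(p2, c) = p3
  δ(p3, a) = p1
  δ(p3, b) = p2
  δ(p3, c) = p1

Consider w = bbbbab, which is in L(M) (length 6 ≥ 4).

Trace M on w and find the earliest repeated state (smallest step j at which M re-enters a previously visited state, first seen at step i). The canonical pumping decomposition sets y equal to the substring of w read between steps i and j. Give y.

Run of M on w = b b b b a b:
  step 0: p0  (start)
  step 1: p3  (read b: p0→p3)
  step 2: p2  (read b: p3→p2)
  step 3: p1  (read b: p2→p1)
  step 4: p3  (read b: p1→p3)   ← first repeat (p3 seen earlier)
  step 5: p1  (read a: p3→p1)
  step 6: p3  (read b: p1→p3)

So i = 1, j = 4, giving x = w[0:1] = b, y = w[1:4] = bbb, z = w[4:6] = ab.
Check: |xy| = 4 ≤ 4 and |y| = 3 ≥ 1. Reading y takes M from p3 back to p3, so every xyⁱz is accepted.
Pumping length from the standard proof: p = 4 (the number of states). The repeated state found above gives |xy| = j ≤ 4 and |y| = j − i ≥ 1.

bbb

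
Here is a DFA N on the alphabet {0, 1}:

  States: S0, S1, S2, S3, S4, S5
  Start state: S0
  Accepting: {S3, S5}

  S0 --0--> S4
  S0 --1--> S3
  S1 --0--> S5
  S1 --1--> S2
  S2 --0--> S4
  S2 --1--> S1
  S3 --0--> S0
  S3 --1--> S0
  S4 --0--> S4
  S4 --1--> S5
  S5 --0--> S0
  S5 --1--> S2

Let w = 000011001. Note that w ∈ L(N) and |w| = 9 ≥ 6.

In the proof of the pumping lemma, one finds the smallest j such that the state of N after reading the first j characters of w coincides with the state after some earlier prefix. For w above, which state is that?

Run of N on w = 0 0 0 0 1 1 0 0 1:
  step 0: S0  (start)
  step 1: S4  (read 0: S0→S4)
  step 2: S4  (read 0: S4→S4)   ← first repeat (S4 seen earlier)
  step 3: S4  (read 0: S4→S4)
  step 4: S4  (read 0: S4→S4)
  step 5: S5  (read 1: S4→S5)
  step 6: S2  (read 1: S5→S2)
  step 7: S4  (read 0: S2→S4)
  step 8: S4  (read 0: S4→S4)
  step 9: S5  (read 1: S4→S5)

The earliest repeat is at step j = 2: N is in S4, which it already visited at step i = 1.
Since N has 6 states, any run of length ≥ 6 visits 6+1 states, so by pigeonhole some state repeats within the first 6 steps — that repeat gives the pumpable loop.

S4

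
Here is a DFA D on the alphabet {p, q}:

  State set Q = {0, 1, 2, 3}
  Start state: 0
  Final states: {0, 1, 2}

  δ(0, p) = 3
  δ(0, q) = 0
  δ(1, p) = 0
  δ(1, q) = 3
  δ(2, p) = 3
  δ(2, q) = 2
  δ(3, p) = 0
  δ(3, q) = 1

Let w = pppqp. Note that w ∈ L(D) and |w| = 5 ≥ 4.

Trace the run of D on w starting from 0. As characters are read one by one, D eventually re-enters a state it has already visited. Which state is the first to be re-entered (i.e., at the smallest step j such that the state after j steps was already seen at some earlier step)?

State sequence: 0 -p-> 3 -p-> 0 -p-> 3 -q-> 1 -p-> 0
First repeat at step 2: 0 was already visited.

The earliest repeat is at step j = 2: D is in 0, which it already visited at step i = 0.
With |Q| = 4, pigeonhole forces a state repeat no later than step 4; the substring read between the first and second visits to that state can be pumped.

0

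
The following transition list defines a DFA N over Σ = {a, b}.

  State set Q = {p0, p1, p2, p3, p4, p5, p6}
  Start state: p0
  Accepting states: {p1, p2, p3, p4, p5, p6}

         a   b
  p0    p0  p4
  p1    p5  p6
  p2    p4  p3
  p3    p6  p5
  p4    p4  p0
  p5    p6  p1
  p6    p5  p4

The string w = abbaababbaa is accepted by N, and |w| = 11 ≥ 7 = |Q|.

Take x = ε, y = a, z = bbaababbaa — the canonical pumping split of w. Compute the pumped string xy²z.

aabbaababbaa

xy^2z = ε·a·a·bbaababbaa = aabbaababbaa.
Reading y = a takes N from p0 back to p0, so after x·y·y the machine is still in p0, and z then leads to the accepting state p4. Hence aabbaababbaa ∈ L(N).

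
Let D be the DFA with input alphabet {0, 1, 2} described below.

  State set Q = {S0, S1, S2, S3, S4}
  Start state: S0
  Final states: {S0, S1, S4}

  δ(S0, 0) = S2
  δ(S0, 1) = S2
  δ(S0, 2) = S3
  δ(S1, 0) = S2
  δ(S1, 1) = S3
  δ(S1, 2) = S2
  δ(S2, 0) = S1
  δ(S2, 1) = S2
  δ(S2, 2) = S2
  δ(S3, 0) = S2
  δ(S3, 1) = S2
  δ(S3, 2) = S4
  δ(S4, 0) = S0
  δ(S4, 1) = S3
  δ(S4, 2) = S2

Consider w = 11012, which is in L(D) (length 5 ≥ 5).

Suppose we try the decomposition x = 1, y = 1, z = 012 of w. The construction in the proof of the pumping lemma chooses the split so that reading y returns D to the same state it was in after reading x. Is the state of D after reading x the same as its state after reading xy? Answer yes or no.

Run of D on the first 2 characters of w = 1 1:
  step 0: S0  (start)
  step 1: S2  (read 1: S0→S2)
  step 2: S2  (read 1: S2→S2)

After x (step 1): S2. After xy (step 2): S2.
They match, so y = 1 drives D around a cycle from S2 back to itself; pumping y any number of times keeps D in S2 before reading z, and xyⁱz ∈ L(D) for every i ≥ 0.

yes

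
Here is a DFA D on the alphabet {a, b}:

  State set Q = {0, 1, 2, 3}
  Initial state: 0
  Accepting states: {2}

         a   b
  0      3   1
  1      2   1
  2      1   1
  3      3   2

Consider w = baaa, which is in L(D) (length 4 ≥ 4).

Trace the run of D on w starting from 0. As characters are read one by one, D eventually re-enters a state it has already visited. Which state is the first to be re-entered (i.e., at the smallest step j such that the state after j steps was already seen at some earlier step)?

1

State sequence: 0 -b-> 1 -a-> 2 -a-> 1 -a-> 2
First repeat at step 3: 1 was already visited.

The earliest repeat is at step j = 3: D is in 1, which it already visited at step i = 1.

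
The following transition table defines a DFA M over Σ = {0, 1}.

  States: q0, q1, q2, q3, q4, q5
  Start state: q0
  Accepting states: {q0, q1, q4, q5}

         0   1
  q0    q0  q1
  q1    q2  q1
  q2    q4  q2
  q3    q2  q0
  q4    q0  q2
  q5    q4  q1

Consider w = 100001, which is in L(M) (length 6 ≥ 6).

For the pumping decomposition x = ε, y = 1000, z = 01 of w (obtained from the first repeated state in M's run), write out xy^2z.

1000100001

xy^2z = ε·1000·1000·01 = 1000100001.
Reading y = 1000 takes M from q0 back to q0, so after x·y·y the machine is still in q0, and z then leads to the accepting state q1. Hence 1000100001 ∈ L(M).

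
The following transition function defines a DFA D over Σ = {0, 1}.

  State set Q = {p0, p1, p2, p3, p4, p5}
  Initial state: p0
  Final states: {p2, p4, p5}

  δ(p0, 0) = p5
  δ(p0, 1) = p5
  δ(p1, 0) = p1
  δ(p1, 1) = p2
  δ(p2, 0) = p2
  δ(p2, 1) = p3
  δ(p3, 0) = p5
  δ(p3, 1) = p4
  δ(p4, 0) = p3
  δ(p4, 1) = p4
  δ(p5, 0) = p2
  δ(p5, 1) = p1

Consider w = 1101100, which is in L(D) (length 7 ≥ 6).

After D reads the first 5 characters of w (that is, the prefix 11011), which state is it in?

Run of D on the first 5 characters of w = 1 1 0 1 1:
  step 0: p0  (start)
  step 1: p5  (read 1: p0→p5)
  step 2: p1  (read 1: p5→p1)
  step 3: p1  (read 0: p1→p1)
  step 4: p2  (read 1: p1→p2)
  step 5: p3  (read 1: p2→p3)

After reading 5 characters, D is in state p3.
(This kind of state-tracing is the core of the pumping-lemma construction: with 6 states, pigeonhole forces a repeat within the first 6 steps.)

p3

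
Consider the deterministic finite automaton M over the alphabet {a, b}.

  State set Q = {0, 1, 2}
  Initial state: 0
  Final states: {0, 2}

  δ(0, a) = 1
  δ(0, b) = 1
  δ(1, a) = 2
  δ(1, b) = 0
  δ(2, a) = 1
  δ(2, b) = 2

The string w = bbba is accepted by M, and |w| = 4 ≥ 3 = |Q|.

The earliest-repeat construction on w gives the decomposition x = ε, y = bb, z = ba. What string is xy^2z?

xy^2z = ε·bb·bb·ba = bbbbba.
Reading y = bb takes M from 0 back to 0, so after x·y·y the machine is still in 0, and z then leads to the accepting state 2. Hence bbbbba ∈ L(M).

bbbbba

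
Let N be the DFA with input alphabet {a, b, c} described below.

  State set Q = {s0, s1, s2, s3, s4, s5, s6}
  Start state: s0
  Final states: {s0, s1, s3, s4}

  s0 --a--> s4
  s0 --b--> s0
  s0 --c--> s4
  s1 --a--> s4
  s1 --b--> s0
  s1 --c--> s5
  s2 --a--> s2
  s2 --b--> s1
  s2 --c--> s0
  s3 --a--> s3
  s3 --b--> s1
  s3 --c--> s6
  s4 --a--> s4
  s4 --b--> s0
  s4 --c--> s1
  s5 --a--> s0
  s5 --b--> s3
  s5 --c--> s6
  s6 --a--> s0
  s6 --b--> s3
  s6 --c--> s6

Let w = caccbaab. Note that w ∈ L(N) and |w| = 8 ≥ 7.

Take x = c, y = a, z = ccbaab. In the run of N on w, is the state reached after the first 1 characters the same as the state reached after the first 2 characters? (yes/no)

State sequence: s0 -c-> s4 -a-> s4

After x (step 1): s4. After xy (step 2): s4.
They match, so y = a drives N around a cycle from s4 back to itself; pumping y any number of times keeps N in s4 before reading z, and xyⁱz ∈ L(N) for every i ≥ 0.

yes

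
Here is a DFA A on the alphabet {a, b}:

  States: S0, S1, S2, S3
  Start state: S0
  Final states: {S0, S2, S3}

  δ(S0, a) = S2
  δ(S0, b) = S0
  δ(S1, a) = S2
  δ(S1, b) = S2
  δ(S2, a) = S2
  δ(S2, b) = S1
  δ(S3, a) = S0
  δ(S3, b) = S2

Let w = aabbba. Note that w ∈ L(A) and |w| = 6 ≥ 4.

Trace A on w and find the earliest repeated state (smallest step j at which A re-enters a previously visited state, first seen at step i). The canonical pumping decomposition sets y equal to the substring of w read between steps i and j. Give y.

a

State sequence: S0 -a-> S2 -a-> S2 -b-> S1 -b-> S2 -b-> S1 -a-> S2
First repeat at step 2: S2 was already visited.

So i = 1, j = 2, giving x = w[0:1] = a, y = w[1:2] = a, z = w[2:6] = bbba.
Check: |xy| = 2 ≤ 4 and |y| = 1 ≥ 1. Reading y takes A from S2 back to S2, so every xyⁱz is accepted.
With |Q| = 4, pigeonhole forces a state repeat no later than step 4; the substring read between the first and second visits to that state can be pumped.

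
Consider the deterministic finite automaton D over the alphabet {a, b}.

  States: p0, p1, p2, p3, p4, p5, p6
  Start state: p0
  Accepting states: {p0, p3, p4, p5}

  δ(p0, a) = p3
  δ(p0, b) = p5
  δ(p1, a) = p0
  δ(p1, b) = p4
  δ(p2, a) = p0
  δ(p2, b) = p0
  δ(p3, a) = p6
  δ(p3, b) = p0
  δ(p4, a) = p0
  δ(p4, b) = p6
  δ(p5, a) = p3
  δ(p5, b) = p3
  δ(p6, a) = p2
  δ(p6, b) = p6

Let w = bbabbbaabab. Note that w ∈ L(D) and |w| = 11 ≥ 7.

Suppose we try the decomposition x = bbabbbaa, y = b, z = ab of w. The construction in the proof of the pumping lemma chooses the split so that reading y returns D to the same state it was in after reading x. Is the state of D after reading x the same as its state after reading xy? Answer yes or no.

no

Run of D on the first 9 characters of w = b b a b b b a a b:
  step 0: p0  (start)
  step 1: p5  (read b: p0→p5)
  step 2: p3  (read b: p5→p3)
  step 3: p6  (read a: p3→p6)
  step 4: p6  (read b: p6→p6)
  step 5: p6  (read b: p6→p6)
  step 6: p6  (read b: p6→p6)
  step 7: p2  (read a: p6→p2)
  step 8: p0  (read a: p2→p0)
  step 9: p5  (read b: p0→p5)

After x (step 8): p0. After xy (step 9): p5.
They differ (p0 ≠ p5), so y is not a cycle from the state after x; this split is not the one the pumping-lemma construction produces, and pumping y need not keep the string in L(D).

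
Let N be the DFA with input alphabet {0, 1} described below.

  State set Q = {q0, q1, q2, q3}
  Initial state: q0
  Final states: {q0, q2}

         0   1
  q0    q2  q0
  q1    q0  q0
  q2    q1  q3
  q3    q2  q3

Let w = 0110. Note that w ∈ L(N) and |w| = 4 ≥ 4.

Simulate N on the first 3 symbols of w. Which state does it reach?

State sequence: q0 -0-> q2 -1-> q3 -1-> q3

After reading 3 characters, N is in state q3.

q3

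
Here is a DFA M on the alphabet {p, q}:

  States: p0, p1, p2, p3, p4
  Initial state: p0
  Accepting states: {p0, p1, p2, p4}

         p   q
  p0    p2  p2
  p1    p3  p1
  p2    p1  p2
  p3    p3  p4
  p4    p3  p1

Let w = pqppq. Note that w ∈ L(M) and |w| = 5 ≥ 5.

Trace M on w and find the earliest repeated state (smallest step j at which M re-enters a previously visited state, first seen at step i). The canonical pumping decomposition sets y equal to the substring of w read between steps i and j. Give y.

State sequence: p0 -p-> p2 -q-> p2 -p-> p1 -p-> p3 -q-> p4
First repeat at step 2: p2 was already visited.

So i = 1, j = 2, giving x = w[0:1] = p, y = w[1:2] = q, z = w[2:5] = ppq.
Check: |xy| = 2 ≤ 5 and |y| = 1 ≥ 1. Reading y takes M from p2 back to p2, so every xyⁱz is accepted.
With |Q| = 5, pigeonhole forces a state repeat no later than step 5; the substring read between the first and second visits to that state can be pumped.

q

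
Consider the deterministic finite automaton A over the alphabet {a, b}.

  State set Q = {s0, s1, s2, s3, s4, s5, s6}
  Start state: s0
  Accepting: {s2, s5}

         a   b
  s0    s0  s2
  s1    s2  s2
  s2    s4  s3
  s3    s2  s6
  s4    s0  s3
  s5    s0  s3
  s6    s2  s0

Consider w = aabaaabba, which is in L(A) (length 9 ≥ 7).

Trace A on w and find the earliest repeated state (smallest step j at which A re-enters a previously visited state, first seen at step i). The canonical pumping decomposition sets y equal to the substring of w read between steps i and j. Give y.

State sequence: s0 -a-> s0 -a-> s0 -b-> s2 -a-> s4 -a-> s0 -a-> s0 -b-> s2 -b-> s3 -a-> s2
First repeat at step 1: s0 was already visited.

So i = 0, j = 1, giving x = w[0:0] = ε, y = w[0:1] = a, z = w[1:9] = abaaabba.
Check: |xy| = 1 ≤ 7 and |y| = 1 ≥ 1. Reading y takes A from s0 back to s0, so every xyⁱz is accepted.

a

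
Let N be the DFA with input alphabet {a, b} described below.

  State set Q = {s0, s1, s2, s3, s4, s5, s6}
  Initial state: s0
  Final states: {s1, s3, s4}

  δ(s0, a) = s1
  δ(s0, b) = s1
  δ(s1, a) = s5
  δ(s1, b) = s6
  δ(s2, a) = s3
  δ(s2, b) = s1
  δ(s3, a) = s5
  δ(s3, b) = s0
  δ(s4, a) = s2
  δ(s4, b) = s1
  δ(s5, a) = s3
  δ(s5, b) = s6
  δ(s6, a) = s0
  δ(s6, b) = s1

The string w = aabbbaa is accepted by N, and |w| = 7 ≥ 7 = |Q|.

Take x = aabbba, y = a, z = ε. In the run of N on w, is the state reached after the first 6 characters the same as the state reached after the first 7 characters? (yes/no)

no

State sequence: s0 -a-> s1 -a-> s5 -b-> s6 -b-> s1 -b-> s6 -a-> s0 -a-> s1

After x (step 6): s0. After xy (step 7): s1.
They differ (s0 ≠ s1), so y is not a cycle from the state after x; this split is not the one the pumping-lemma construction produces, and pumping y need not keep the string in L(N).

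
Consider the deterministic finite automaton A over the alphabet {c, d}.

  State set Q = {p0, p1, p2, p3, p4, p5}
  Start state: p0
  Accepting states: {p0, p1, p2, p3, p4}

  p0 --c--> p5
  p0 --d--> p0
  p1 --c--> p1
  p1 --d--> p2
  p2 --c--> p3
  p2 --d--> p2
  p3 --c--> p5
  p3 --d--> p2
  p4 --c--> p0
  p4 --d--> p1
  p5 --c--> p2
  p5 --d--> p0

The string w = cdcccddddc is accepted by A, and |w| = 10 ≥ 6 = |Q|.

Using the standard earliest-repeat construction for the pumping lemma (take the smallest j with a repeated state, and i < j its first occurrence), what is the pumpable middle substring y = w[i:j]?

Run of A on w = c d c c c d d d d c:
  step 0: p0  (start)
  step 1: p5  (read c: p0→p5)
  step 2: p0  (read d: p5→p0)   ← first repeat (p0 seen earlier)
  step 3: p5  (read c: p0→p5)
  step 4: p2  (read c: p5→p2)
  step 5: p3  (read c: p2→p3)
  step 6: p2  (read d: p3→p2)
  step 7: p2  (read d: p2→p2)
  step 8: p2  (read d: p2→p2)
  step 9: p2  (read d: p2→p2)
  step 10: p3  (read c: p2→p3)

So i = 0, j = 2, giving x = w[0:0] = ε, y = w[0:2] = cd, z = w[2:10] = cccddddc.
Check: |xy| = 2 ≤ 6 and |y| = 2 ≥ 1. Reading y takes A from p0 back to p0, so every xyⁱz is accepted.
Pumping length from the standard proof: p = 6 (the number of states). The repeated state found above gives |xy| = j ≤ 6 and |y| = j − i ≥ 1.

cd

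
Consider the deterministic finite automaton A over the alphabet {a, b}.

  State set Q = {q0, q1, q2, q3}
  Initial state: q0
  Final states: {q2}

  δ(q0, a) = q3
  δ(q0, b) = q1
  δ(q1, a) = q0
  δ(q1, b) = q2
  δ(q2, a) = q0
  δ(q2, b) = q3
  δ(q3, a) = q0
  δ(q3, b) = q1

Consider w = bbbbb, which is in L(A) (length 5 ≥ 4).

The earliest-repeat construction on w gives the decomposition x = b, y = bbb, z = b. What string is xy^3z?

bbbbbbbbbbb

xy^3z = b·bbb·bbb·bbb·b = bbbbbbbbbbb.
Reading y = bbb takes A from q1 back to q1, so after x·y·y·y the machine is still in q1, and z then leads to the accepting state q2. Hence bbbbbbbbbbb ∈ L(A).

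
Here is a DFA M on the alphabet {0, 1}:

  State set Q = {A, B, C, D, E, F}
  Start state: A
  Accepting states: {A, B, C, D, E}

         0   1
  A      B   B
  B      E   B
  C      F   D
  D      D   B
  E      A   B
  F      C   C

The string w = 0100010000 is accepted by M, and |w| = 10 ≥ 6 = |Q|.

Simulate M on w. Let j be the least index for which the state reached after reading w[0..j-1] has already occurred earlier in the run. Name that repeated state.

B

State sequence: A -0-> B -1-> B -0-> E -0-> A -0-> B -1-> B -0-> E -0-> A -0-> B -0-> E
First repeat at step 2: B was already visited.

The earliest repeat is at step j = 2: M is in B, which it already visited at step i = 1.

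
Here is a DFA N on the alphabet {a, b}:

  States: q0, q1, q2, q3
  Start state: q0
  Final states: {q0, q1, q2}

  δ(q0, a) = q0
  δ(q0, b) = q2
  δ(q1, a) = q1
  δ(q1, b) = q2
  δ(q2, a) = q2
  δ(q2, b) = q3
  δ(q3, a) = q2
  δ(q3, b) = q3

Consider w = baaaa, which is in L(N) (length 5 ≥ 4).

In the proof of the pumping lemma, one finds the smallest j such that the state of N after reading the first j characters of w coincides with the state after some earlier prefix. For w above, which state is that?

Run of N on w = b a a a a:
  step 0: q0  (start)
  step 1: q2  (read b: q0→q2)
  step 2: q2  (read a: q2→q2)   ← first repeat (q2 seen earlier)
  step 3: q2  (read a: q2→q2)
  step 4: q2  (read a: q2→q2)
  step 5: q2  (read a: q2→q2)

The earliest repeat is at step j = 2: N is in q2, which it already visited at step i = 1.
Pumping length from the standard proof: p = 4 (the number of states). The repeated state found above gives |xy| = j ≤ 4 and |y| = j − i ≥ 1.

q2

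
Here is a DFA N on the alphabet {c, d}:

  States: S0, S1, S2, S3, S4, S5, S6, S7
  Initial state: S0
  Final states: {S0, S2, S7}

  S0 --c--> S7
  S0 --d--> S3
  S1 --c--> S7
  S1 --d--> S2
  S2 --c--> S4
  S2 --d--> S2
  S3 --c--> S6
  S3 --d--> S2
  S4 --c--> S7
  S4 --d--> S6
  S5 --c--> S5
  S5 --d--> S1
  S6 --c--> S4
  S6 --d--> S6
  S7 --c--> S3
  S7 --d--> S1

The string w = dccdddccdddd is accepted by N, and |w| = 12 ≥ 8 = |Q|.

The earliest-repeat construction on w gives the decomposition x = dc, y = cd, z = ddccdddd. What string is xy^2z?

xy^2z = dc·cd·cd·ddccdddd = dccdcdddccdddd.
Reading y = cd takes N from S6 back to S6, so after x·y·y the machine is still in S6, and z then leads to the accepting state S2. Hence dccdcdddccdddd ∈ L(N).

dccdcdddccdddd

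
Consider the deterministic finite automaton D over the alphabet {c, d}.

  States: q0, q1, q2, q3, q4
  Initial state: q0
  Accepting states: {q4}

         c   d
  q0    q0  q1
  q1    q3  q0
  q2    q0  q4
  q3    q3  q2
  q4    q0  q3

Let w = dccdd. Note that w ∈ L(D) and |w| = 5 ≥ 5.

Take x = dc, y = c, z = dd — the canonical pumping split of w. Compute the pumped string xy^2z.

xy^2z = dc·c·c·dd = dcccdd.
Reading y = c takes D from q3 back to q3, so after x·y·y the machine is still in q3, and z then leads to the accepting state q4. Hence dcccdd ∈ L(D).

dcccdd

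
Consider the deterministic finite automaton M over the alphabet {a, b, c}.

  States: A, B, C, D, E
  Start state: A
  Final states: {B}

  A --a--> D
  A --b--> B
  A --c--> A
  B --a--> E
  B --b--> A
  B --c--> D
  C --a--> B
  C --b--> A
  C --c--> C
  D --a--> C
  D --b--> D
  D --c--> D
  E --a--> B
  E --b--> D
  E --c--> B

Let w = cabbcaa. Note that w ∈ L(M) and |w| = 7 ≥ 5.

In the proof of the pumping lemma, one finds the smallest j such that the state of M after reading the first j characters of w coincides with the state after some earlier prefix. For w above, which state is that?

A

State sequence: A -c-> A -a-> D -b-> D -b-> D -c-> D -a-> C -a-> B
First repeat at step 1: A was already visited.

The earliest repeat is at step j = 1: M is in A, which it already visited at step i = 0.
Since M has 5 states, any run of length ≥ 5 visits 5+1 states, so by pigeonhole some state repeats within the first 5 steps — that repeat gives the pumpable loop.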